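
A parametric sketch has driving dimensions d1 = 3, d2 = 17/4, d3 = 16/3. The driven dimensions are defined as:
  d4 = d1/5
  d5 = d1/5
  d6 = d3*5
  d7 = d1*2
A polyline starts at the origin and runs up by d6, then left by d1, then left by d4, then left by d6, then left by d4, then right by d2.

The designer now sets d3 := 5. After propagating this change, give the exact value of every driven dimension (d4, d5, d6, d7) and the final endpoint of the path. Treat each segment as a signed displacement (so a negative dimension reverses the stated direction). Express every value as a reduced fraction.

d4 = 3/5
d5 = 3/5
d6 = 25
d7 = 6
endpoint = (-499/20, 25)

Apply edit: d3 := 5
  d4 = d1/5 = 3/5
  d5 = d1/5 = 3/5
  d6 = d3*5 = 25
  d7 = d1*2 = 6
Walk from origin (0, 0):
  seg 1: up by d6 = 25 → (0, 25)
  seg 2: left by d1 = 3 → (-3, 25)
  seg 3: left by d4 = 3/5 → (-18/5, 25)
  seg 4: left by d6 = 25 → (-143/5, 25)
  seg 5: left by d4 = 3/5 → (-146/5, 25)
  seg 6: right by d2 = 17/4 → (-499/20, 25)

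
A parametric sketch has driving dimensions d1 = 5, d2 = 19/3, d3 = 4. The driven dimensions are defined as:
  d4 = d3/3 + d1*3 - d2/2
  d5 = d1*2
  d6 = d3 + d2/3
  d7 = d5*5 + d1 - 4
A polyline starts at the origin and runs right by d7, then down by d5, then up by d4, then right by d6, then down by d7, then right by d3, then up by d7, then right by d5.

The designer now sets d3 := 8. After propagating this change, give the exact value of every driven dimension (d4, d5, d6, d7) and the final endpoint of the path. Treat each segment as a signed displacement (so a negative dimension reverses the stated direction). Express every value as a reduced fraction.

d4 = 29/2
d5 = 10
d6 = 91/9
d7 = 51
endpoint = (712/9, 9/2)

Apply edit: d3 := 8
  d4 = d3/3 + d1*3 - d2/2 = 29/2
  d5 = d1*2 = 10
  d6 = d3 + d2/3 = 91/9
  d7 = d5*5 + d1 - 4 = 51
Walk from origin (0, 0):
  seg 1: right by d7 = 51 → (51, 0)
  seg 2: down by d5 = 10 → (51, -10)
  seg 3: up by d4 = 29/2 → (51, 9/2)
  seg 4: right by d6 = 91/9 → (550/9, 9/2)
  seg 5: down by d7 = 51 → (550/9, -93/2)
  seg 6: right by d3 = 8 → (622/9, -93/2)
  seg 7: up by d7 = 51 → (622/9, 9/2)
  seg 8: right by d5 = 10 → (712/9, 9/2)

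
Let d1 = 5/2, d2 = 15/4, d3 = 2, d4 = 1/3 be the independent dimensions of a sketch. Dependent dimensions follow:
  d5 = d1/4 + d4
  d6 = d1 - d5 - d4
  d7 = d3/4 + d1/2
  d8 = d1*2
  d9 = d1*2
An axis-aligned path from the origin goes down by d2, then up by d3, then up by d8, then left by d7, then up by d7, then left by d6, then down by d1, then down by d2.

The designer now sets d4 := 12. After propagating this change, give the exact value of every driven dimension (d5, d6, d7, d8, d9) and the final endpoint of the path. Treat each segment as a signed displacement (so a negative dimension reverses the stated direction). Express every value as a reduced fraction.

Apply edit: d4 := 12
  d5 = d1/4 + d4 = 101/8
  d6 = d1 - d5 - d4 = -177/8
  d7 = d3/4 + d1/2 = 7/4
  d8 = d1*2 = 5
  d9 = d1*2 = 5
Walk from origin (0, 0):
  seg 1: down by d2 = 15/4 → (0, -15/4)
  seg 2: up by d3 = 2 → (0, -7/4)
  seg 3: up by d8 = 5 → (0, 13/4)
  seg 4: left by d7 = 7/4 → (-7/4, 13/4)
  seg 5: up by d7 = 7/4 → (-7/4, 5)
  seg 6: left by d6 = -177/8 → (163/8, 5)
  seg 7: down by d1 = 5/2 → (163/8, 5/2)
  seg 8: down by d2 = 15/4 → (163/8, -5/4)

d5 = 101/8
d6 = -177/8
d7 = 7/4
d8 = 5
d9 = 5
endpoint = (163/8, -5/4)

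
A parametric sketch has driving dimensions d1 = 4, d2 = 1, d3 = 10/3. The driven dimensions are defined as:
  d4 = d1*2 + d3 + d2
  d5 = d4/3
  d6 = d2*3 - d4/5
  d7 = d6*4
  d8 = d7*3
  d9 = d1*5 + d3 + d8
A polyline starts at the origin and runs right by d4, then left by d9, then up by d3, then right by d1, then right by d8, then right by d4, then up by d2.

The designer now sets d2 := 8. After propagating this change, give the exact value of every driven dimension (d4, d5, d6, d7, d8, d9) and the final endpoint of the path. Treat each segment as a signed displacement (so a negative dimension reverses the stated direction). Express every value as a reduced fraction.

d4 = 58/3
d5 = 58/9
d6 = 302/15
d7 = 1208/15
d8 = 1208/5
d9 = 3974/15
endpoint = (58/3, 34/3)

Apply edit: d2 := 8
  d4 = d1*2 + d3 + d2 = 58/3
  d5 = d4/3 = 58/9
  d6 = d2*3 - d4/5 = 302/15
  d7 = d6*4 = 1208/15
  d8 = d7*3 = 1208/5
  d9 = d1*5 + d3 + d8 = 3974/15
Walk from origin (0, 0):
  seg 1: right by d4 = 58/3 → (58/3, 0)
  seg 2: left by d9 = 3974/15 → (-1228/5, 0)
  seg 3: up by d3 = 10/3 → (-1228/5, 10/3)
  seg 4: right by d1 = 4 → (-1208/5, 10/3)
  seg 5: right by d8 = 1208/5 → (0, 10/3)
  seg 6: right by d4 = 58/3 → (58/3, 10/3)
  seg 7: up by d2 = 8 → (58/3, 34/3)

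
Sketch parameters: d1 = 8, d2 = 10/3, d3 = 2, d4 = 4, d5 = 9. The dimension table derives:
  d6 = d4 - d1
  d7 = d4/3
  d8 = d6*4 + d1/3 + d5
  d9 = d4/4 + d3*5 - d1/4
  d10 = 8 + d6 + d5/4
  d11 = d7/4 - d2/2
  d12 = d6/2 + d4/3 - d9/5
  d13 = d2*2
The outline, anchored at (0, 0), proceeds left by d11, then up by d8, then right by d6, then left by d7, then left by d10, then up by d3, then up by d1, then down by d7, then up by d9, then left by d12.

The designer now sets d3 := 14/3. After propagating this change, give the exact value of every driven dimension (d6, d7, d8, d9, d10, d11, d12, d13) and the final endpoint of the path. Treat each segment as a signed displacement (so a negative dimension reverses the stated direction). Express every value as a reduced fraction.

Apply edit: d3 := 14/3
  d6 = d4 - d1 = -4
  d7 = d4/3 = 4/3
  d8 = d6*4 + d1/3 + d5 = -13/3
  d9 = d4/4 + d3*5 - d1/4 = 67/3
  d10 = 8 + d6 + d5/4 = 25/4
  d11 = d7/4 - d2/2 = -4/3
  d12 = d6/2 + d4/3 - d9/5 = -77/15
  d13 = d2*2 = 20/3
Walk from origin (0, 0):
  seg 1: left by d11 = -4/3 → (4/3, 0)
  seg 2: up by d8 = -13/3 → (4/3, -13/3)
  seg 3: right by d6 = -4 → (-8/3, -13/3)
  seg 4: left by d7 = 4/3 → (-4, -13/3)
  seg 5: left by d10 = 25/4 → (-41/4, -13/3)
  seg 6: up by d3 = 14/3 → (-41/4, 1/3)
  seg 7: up by d1 = 8 → (-41/4, 25/3)
  seg 8: down by d7 = 4/3 → (-41/4, 7)
  seg 9: up by d9 = 67/3 → (-41/4, 88/3)
  seg 10: left by d12 = -77/15 → (-307/60, 88/3)

d6 = -4
d7 = 4/3
d8 = -13/3
d9 = 67/3
d10 = 25/4
d11 = -4/3
d12 = -77/15
d13 = 20/3
endpoint = (-307/60, 88/3)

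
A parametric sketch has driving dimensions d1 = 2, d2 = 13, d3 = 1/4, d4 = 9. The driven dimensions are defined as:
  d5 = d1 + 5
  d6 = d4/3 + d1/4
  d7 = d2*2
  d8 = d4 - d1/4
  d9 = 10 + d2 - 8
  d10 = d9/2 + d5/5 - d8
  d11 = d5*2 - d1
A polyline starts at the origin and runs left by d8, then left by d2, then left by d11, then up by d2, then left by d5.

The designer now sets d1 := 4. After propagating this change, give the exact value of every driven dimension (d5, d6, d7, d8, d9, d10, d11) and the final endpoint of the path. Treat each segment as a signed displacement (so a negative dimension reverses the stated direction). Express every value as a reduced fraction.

Apply edit: d1 := 4
  d5 = d1 + 5 = 9
  d6 = d4/3 + d1/4 = 4
  d7 = d2*2 = 26
  d8 = d4 - d1/4 = 8
  d9 = 10 + d2 - 8 = 15
  d10 = d9/2 + d5/5 - d8 = 13/10
  d11 = d5*2 - d1 = 14
Walk from origin (0, 0):
  seg 1: left by d8 = 8 → (-8, 0)
  seg 2: left by d2 = 13 → (-21, 0)
  seg 3: left by d11 = 14 → (-35, 0)
  seg 4: up by d2 = 13 → (-35, 13)
  seg 5: left by d5 = 9 → (-44, 13)

d5 = 9
d6 = 4
d7 = 26
d8 = 8
d9 = 15
d10 = 13/10
d11 = 14
endpoint = (-44, 13)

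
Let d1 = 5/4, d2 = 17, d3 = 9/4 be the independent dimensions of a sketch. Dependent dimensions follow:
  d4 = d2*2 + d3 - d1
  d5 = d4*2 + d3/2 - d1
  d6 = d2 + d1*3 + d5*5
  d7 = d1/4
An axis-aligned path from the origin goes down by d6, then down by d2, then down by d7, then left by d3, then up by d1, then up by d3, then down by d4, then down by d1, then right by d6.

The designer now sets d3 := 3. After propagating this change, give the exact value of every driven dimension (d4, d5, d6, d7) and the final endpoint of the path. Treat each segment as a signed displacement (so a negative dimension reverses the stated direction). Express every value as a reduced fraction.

Apply edit: d3 := 3
  d4 = d2*2 + d3 - d1 = 143/4
  d5 = d4*2 + d3/2 - d1 = 287/4
  d6 = d2 + d1*3 + d5*5 = 759/2
  d7 = d1/4 = 5/16
Walk from origin (0, 0):
  seg 1: down by d6 = 759/2 → (0, -759/2)
  seg 2: down by d2 = 17 → (0, -793/2)
  seg 3: down by d7 = 5/16 → (0, -6349/16)
  seg 4: left by d3 = 3 → (-3, -6349/16)
  seg 5: up by d1 = 5/4 → (-3, -6329/16)
  seg 6: up by d3 = 3 → (-3, -6281/16)
  seg 7: down by d4 = 143/4 → (-3, -6853/16)
  seg 8: down by d1 = 5/4 → (-3, -6873/16)
  seg 9: right by d6 = 759/2 → (753/2, -6873/16)

d4 = 143/4
d5 = 287/4
d6 = 759/2
d7 = 5/16
endpoint = (753/2, -6873/16)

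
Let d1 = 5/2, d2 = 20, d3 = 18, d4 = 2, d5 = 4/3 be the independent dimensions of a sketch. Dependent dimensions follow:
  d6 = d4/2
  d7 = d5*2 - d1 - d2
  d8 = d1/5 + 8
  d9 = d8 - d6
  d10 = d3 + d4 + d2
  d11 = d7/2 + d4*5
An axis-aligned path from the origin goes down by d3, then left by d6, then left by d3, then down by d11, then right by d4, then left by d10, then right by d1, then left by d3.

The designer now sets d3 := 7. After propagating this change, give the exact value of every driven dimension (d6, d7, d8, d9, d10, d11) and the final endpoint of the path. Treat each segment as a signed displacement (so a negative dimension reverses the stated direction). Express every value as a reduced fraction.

Apply edit: d3 := 7
  d6 = d4/2 = 1
  d7 = d5*2 - d1 - d2 = -119/6
  d8 = d1/5 + 8 = 17/2
  d9 = d8 - d6 = 15/2
  d10 = d3 + d4 + d2 = 29
  d11 = d7/2 + d4*5 = 1/12
Walk from origin (0, 0):
  seg 1: down by d3 = 7 → (0, -7)
  seg 2: left by d6 = 1 → (-1, -7)
  seg 3: left by d3 = 7 → (-8, -7)
  seg 4: down by d11 = 1/12 → (-8, -85/12)
  seg 5: right by d4 = 2 → (-6, -85/12)
  seg 6: left by d10 = 29 → (-35, -85/12)
  seg 7: right by d1 = 5/2 → (-65/2, -85/12)
  seg 8: left by d3 = 7 → (-79/2, -85/12)

d6 = 1
d7 = -119/6
d8 = 17/2
d9 = 15/2
d10 = 29
d11 = 1/12
endpoint = (-79/2, -85/12)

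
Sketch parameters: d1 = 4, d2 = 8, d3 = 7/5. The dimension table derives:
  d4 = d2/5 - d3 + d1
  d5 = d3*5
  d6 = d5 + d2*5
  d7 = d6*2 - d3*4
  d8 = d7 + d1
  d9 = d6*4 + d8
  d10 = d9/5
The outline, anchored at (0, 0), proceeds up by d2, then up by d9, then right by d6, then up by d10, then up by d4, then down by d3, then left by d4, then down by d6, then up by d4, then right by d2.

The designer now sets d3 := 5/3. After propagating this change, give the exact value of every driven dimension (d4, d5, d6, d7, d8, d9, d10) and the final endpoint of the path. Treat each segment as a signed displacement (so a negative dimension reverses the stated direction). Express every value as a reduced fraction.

Apply edit: d3 := 5/3
  d4 = d2/5 - d3 + d1 = 59/15
  d5 = d3*5 = 25/3
  d6 = d5 + d2*5 = 145/3
  d7 = d6*2 - d3*4 = 90
  d8 = d7 + d1 = 94
  d9 = d6*4 + d8 = 862/3
  d10 = d9/5 = 862/15
Walk from origin (0, 0):
  seg 1: up by d2 = 8 → (0, 8)
  seg 2: up by d9 = 862/3 → (0, 886/3)
  seg 3: right by d6 = 145/3 → (145/3, 886/3)
  seg 4: up by d10 = 862/15 → (145/3, 1764/5)
  seg 5: up by d4 = 59/15 → (145/3, 5351/15)
  seg 6: down by d3 = 5/3 → (145/3, 5326/15)
  seg 7: left by d4 = 59/15 → (222/5, 5326/15)
  seg 8: down by d6 = 145/3 → (222/5, 4601/15)
  seg 9: up by d4 = 59/15 → (222/5, 932/3)
  seg 10: right by d2 = 8 → (262/5, 932/3)

d4 = 59/15
d5 = 25/3
d6 = 145/3
d7 = 90
d8 = 94
d9 = 862/3
d10 = 862/15
endpoint = (262/5, 932/3)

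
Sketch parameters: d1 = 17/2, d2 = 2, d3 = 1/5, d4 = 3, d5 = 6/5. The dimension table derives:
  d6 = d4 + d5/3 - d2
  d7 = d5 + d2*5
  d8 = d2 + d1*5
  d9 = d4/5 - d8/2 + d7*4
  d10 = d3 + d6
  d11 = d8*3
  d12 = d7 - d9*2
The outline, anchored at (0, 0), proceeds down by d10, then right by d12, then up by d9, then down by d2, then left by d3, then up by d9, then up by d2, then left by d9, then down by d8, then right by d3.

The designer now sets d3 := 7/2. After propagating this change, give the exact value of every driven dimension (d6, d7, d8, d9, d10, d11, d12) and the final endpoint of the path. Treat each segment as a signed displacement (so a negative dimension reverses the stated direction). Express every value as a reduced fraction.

Apply edit: d3 := 7/2
  d6 = d4 + d5/3 - d2 = 7/5
  d7 = d5 + d2*5 = 56/5
  d8 = d2 + d1*5 = 89/2
  d9 = d4/5 - d8/2 + d7*4 = 463/20
  d10 = d3 + d6 = 49/10
  d11 = d8*3 = 267/2
  d12 = d7 - d9*2 = -351/10
Walk from origin (0, 0):
  seg 1: down by d10 = 49/10 → (0, -49/10)
  seg 2: right by d12 = -351/10 → (-351/10, -49/10)
  seg 3: up by d9 = 463/20 → (-351/10, 73/4)
  seg 4: down by d2 = 2 → (-351/10, 65/4)
  seg 5: left by d3 = 7/2 → (-193/5, 65/4)
  seg 6: up by d9 = 463/20 → (-193/5, 197/5)
  seg 7: up by d2 = 2 → (-193/5, 207/5)
  seg 8: left by d9 = 463/20 → (-247/4, 207/5)
  seg 9: down by d8 = 89/2 → (-247/4, -31/10)
  seg 10: right by d3 = 7/2 → (-233/4, -31/10)

d6 = 7/5
d7 = 56/5
d8 = 89/2
d9 = 463/20
d10 = 49/10
d11 = 267/2
d12 = -351/10
endpoint = (-233/4, -31/10)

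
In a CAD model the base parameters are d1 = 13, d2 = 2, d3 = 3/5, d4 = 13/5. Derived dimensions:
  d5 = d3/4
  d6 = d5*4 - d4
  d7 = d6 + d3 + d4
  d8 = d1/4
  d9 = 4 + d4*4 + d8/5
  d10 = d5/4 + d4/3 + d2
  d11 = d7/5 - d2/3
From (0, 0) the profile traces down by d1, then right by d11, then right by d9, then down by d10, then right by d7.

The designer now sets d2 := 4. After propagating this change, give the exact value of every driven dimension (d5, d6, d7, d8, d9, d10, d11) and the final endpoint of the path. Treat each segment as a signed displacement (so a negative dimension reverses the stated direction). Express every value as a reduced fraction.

Apply edit: d2 := 4
  d5 = d3/4 = 3/20
  d6 = d5*4 - d4 = -2
  d7 = d6 + d3 + d4 = 6/5
  d8 = d1/4 = 13/4
  d9 = 4 + d4*4 + d8/5 = 301/20
  d10 = d5/4 + d4/3 + d2 = 1177/240
  d11 = d7/5 - d2/3 = -82/75
Walk from origin (0, 0):
  seg 1: down by d1 = 13 → (0, -13)
  seg 2: right by d11 = -82/75 → (-82/75, -13)
  seg 3: right by d9 = 301/20 → (4187/300, -13)
  seg 4: down by d10 = 1177/240 → (4187/300, -4297/240)
  seg 5: right by d7 = 6/5 → (4547/300, -4297/240)

d5 = 3/20
d6 = -2
d7 = 6/5
d8 = 13/4
d9 = 301/20
d10 = 1177/240
d11 = -82/75
endpoint = (4547/300, -4297/240)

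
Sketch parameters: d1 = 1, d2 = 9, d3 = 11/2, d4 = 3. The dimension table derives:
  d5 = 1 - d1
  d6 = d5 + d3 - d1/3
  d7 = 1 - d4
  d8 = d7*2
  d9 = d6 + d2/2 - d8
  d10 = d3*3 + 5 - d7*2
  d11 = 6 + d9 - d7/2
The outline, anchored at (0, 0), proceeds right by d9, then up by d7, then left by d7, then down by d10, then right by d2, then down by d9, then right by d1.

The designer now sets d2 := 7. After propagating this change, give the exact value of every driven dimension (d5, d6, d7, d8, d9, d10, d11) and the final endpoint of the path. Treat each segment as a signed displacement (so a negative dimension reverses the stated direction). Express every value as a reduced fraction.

d5 = 0
d6 = 31/6
d7 = -2
d8 = -4
d9 = 38/3
d10 = 51/2
d11 = 59/3
endpoint = (68/3, -241/6)

Apply edit: d2 := 7
  d5 = 1 - d1 = 0
  d6 = d5 + d3 - d1/3 = 31/6
  d7 = 1 - d4 = -2
  d8 = d7*2 = -4
  d9 = d6 + d2/2 - d8 = 38/3
  d10 = d3*3 + 5 - d7*2 = 51/2
  d11 = 6 + d9 - d7/2 = 59/3
Walk from origin (0, 0):
  seg 1: right by d9 = 38/3 → (38/3, 0)
  seg 2: up by d7 = -2 → (38/3, -2)
  seg 3: left by d7 = -2 → (44/3, -2)
  seg 4: down by d10 = 51/2 → (44/3, -55/2)
  seg 5: right by d2 = 7 → (65/3, -55/2)
  seg 6: down by d9 = 38/3 → (65/3, -241/6)
  seg 7: right by d1 = 1 → (68/3, -241/6)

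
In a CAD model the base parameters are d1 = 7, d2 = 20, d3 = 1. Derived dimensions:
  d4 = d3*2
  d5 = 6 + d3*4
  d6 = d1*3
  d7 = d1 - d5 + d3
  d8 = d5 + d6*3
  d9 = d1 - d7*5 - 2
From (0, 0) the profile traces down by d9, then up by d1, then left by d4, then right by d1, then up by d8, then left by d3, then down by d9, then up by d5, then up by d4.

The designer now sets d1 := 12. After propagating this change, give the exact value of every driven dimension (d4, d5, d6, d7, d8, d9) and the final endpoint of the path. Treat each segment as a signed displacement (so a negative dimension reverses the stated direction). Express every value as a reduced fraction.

Apply edit: d1 := 12
  d4 = d3*2 = 2
  d5 = 6 + d3*4 = 10
  d6 = d1*3 = 36
  d7 = d1 - d5 + d3 = 3
  d8 = d5 + d6*3 = 118
  d9 = d1 - d7*5 - 2 = -5
Walk from origin (0, 0):
  seg 1: down by d9 = -5 → (0, 5)
  seg 2: up by d1 = 12 → (0, 17)
  seg 3: left by d4 = 2 → (-2, 17)
  seg 4: right by d1 = 12 → (10, 17)
  seg 5: up by d8 = 118 → (10, 135)
  seg 6: left by d3 = 1 → (9, 135)
  seg 7: down by d9 = -5 → (9, 140)
  seg 8: up by d5 = 10 → (9, 150)
  seg 9: up by d4 = 2 → (9, 152)

d4 = 2
d5 = 10
d6 = 36
d7 = 3
d8 = 118
d9 = -5
endpoint = (9, 152)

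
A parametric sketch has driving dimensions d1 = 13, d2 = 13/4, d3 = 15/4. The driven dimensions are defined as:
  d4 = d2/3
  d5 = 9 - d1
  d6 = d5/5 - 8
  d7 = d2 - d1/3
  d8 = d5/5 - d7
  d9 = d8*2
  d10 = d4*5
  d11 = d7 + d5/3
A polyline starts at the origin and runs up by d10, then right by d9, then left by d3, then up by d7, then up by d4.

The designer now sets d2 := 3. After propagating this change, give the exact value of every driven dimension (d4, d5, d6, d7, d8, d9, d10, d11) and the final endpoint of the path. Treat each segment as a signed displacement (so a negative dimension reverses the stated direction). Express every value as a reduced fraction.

Apply edit: d2 := 3
  d4 = d2/3 = 1
  d5 = 9 - d1 = -4
  d6 = d5/5 - 8 = -44/5
  d7 = d2 - d1/3 = -4/3
  d8 = d5/5 - d7 = 8/15
  d9 = d8*2 = 16/15
  d10 = d4*5 = 5
  d11 = d7 + d5/3 = -8/3
Walk from origin (0, 0):
  seg 1: up by d10 = 5 → (0, 5)
  seg 2: right by d9 = 16/15 → (16/15, 5)
  seg 3: left by d3 = 15/4 → (-161/60, 5)
  seg 4: up by d7 = -4/3 → (-161/60, 11/3)
  seg 5: up by d4 = 1 → (-161/60, 14/3)

d4 = 1
d5 = -4
d6 = -44/5
d7 = -4/3
d8 = 8/15
d9 = 16/15
d10 = 5
d11 = -8/3
endpoint = (-161/60, 14/3)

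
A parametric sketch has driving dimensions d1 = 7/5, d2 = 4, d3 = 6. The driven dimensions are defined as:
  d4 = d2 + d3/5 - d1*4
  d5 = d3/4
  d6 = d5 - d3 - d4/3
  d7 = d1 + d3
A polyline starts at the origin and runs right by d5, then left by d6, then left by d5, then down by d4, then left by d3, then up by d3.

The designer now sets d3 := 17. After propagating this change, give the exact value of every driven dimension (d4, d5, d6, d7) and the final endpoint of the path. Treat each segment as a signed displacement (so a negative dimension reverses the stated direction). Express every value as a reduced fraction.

d4 = 9/5
d5 = 17/4
d6 = -267/20
d7 = 92/5
endpoint = (-73/20, 76/5)

Apply edit: d3 := 17
  d4 = d2 + d3/5 - d1*4 = 9/5
  d5 = d3/4 = 17/4
  d6 = d5 - d3 - d4/3 = -267/20
  d7 = d1 + d3 = 92/5
Walk from origin (0, 0):
  seg 1: right by d5 = 17/4 → (17/4, 0)
  seg 2: left by d6 = -267/20 → (88/5, 0)
  seg 3: left by d5 = 17/4 → (267/20, 0)
  seg 4: down by d4 = 9/5 → (267/20, -9/5)
  seg 5: left by d3 = 17 → (-73/20, -9/5)
  seg 6: up by d3 = 17 → (-73/20, 76/5)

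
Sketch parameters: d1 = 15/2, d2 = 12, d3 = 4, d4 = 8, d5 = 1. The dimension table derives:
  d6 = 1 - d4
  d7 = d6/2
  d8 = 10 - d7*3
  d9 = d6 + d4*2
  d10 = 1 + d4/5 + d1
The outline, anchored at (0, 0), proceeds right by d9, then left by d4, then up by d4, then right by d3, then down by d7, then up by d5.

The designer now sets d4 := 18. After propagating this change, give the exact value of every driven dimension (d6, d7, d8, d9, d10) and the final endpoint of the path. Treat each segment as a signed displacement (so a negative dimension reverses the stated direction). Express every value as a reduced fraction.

Apply edit: d4 := 18
  d6 = 1 - d4 = -17
  d7 = d6/2 = -17/2
  d8 = 10 - d7*3 = 71/2
  d9 = d6 + d4*2 = 19
  d10 = 1 + d4/5 + d1 = 121/10
Walk from origin (0, 0):
  seg 1: right by d9 = 19 → (19, 0)
  seg 2: left by d4 = 18 → (1, 0)
  seg 3: up by d4 = 18 → (1, 18)
  seg 4: right by d3 = 4 → (5, 18)
  seg 5: down by d7 = -17/2 → (5, 53/2)
  seg 6: up by d5 = 1 → (5, 55/2)

d6 = -17
d7 = -17/2
d8 = 71/2
d9 = 19
d10 = 121/10
endpoint = (5, 55/2)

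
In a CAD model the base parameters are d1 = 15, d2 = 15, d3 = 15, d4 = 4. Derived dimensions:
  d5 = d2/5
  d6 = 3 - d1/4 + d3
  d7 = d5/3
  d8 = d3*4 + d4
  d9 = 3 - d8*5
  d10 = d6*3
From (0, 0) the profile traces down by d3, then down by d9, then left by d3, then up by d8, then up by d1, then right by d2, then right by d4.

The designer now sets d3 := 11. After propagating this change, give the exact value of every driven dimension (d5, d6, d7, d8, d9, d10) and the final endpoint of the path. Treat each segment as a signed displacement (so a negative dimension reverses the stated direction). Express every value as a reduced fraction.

Apply edit: d3 := 11
  d5 = d2/5 = 3
  d6 = 3 - d1/4 + d3 = 41/4
  d7 = d5/3 = 1
  d8 = d3*4 + d4 = 48
  d9 = 3 - d8*5 = -237
  d10 = d6*3 = 123/4
Walk from origin (0, 0):
  seg 1: down by d3 = 11 → (0, -11)
  seg 2: down by d9 = -237 → (0, 226)
  seg 3: left by d3 = 11 → (-11, 226)
  seg 4: up by d8 = 48 → (-11, 274)
  seg 5: up by d1 = 15 → (-11, 289)
  seg 6: right by d2 = 15 → (4, 289)
  seg 7: right by d4 = 4 → (8, 289)

d5 = 3
d6 = 41/4
d7 = 1
d8 = 48
d9 = -237
d10 = 123/4
endpoint = (8, 289)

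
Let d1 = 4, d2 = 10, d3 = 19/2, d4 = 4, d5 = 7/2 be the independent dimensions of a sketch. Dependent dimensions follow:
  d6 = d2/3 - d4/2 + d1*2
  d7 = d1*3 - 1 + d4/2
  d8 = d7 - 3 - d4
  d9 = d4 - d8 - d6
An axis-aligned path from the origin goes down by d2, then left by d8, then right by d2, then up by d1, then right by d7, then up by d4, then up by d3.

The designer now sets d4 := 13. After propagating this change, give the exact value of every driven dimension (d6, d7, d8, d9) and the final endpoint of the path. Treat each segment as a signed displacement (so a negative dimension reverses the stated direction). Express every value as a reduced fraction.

Apply edit: d4 := 13
  d6 = d2/3 - d4/2 + d1*2 = 29/6
  d7 = d1*3 - 1 + d4/2 = 35/2
  d8 = d7 - 3 - d4 = 3/2
  d9 = d4 - d8 - d6 = 20/3
Walk from origin (0, 0):
  seg 1: down by d2 = 10 → (0, -10)
  seg 2: left by d8 = 3/2 → (-3/2, -10)
  seg 3: right by d2 = 10 → (17/2, -10)
  seg 4: up by d1 = 4 → (17/2, -6)
  seg 5: right by d7 = 35/2 → (26, -6)
  seg 6: up by d4 = 13 → (26, 7)
  seg 7: up by d3 = 19/2 → (26, 33/2)

d6 = 29/6
d7 = 35/2
d8 = 3/2
d9 = 20/3
endpoint = (26, 33/2)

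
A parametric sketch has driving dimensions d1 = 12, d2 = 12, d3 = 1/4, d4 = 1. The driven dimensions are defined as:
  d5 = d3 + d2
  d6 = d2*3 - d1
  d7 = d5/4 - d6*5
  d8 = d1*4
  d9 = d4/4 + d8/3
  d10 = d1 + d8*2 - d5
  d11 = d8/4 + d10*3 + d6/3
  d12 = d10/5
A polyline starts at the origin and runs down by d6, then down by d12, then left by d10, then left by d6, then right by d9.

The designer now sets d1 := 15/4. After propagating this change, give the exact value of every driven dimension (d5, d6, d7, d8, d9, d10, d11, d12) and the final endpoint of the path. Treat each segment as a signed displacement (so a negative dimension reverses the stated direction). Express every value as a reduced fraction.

Apply edit: d1 := 15/4
  d5 = d3 + d2 = 49/4
  d6 = d2*3 - d1 = 129/4
  d7 = d5/4 - d6*5 = -2531/16
  d8 = d1*4 = 15
  d9 = d4/4 + d8/3 = 21/4
  d10 = d1 + d8*2 - d5 = 43/2
  d11 = d8/4 + d10*3 + d6/3 = 79
  d12 = d10/5 = 43/10
Walk from origin (0, 0):
  seg 1: down by d6 = 129/4 → (0, -129/4)
  seg 2: down by d12 = 43/10 → (0, -731/20)
  seg 3: left by d10 = 43/2 → (-43/2, -731/20)
  seg 4: left by d6 = 129/4 → (-215/4, -731/20)
  seg 5: right by d9 = 21/4 → (-97/2, -731/20)

d5 = 49/4
d6 = 129/4
d7 = -2531/16
d8 = 15
d9 = 21/4
d10 = 43/2
d11 = 79
d12 = 43/10
endpoint = (-97/2, -731/20)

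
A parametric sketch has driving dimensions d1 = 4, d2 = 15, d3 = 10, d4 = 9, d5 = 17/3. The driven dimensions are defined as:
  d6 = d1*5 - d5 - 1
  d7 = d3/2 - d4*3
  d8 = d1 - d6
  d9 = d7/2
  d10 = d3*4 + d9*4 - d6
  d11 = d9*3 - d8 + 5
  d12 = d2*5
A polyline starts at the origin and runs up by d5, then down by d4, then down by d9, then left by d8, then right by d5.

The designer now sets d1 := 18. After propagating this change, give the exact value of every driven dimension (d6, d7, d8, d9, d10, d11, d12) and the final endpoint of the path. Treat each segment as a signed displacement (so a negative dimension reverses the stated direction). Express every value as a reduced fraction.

Apply edit: d1 := 18
  d6 = d1*5 - d5 - 1 = 250/3
  d7 = d3/2 - d4*3 = -22
  d8 = d1 - d6 = -196/3
  d9 = d7/2 = -11
  d10 = d3*4 + d9*4 - d6 = -262/3
  d11 = d9*3 - d8 + 5 = 112/3
  d12 = d2*5 = 75
Walk from origin (0, 0):
  seg 1: up by d5 = 17/3 → (0, 17/3)
  seg 2: down by d4 = 9 → (0, -10/3)
  seg 3: down by d9 = -11 → (0, 23/3)
  seg 4: left by d8 = -196/3 → (196/3, 23/3)
  seg 5: right by d5 = 17/3 → (71, 23/3)

d6 = 250/3
d7 = -22
d8 = -196/3
d9 = -11
d10 = -262/3
d11 = 112/3
d12 = 75
endpoint = (71, 23/3)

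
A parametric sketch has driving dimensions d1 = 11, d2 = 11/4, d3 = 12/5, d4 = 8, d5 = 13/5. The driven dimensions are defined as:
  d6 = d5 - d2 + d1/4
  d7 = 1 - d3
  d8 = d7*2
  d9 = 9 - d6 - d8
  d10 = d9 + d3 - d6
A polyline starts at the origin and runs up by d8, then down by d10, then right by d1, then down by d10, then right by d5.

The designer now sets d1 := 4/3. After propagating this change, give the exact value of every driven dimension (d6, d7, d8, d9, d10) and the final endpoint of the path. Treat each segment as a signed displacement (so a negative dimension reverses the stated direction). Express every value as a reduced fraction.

d6 = 11/60
d7 = -7/5
d8 = -14/5
d9 = 697/60
d10 = 83/6
endpoint = (59/15, -457/15)

Apply edit: d1 := 4/3
  d6 = d5 - d2 + d1/4 = 11/60
  d7 = 1 - d3 = -7/5
  d8 = d7*2 = -14/5
  d9 = 9 - d6 - d8 = 697/60
  d10 = d9 + d3 - d6 = 83/6
Walk from origin (0, 0):
  seg 1: up by d8 = -14/5 → (0, -14/5)
  seg 2: down by d10 = 83/6 → (0, -499/30)
  seg 3: right by d1 = 4/3 → (4/3, -499/30)
  seg 4: down by d10 = 83/6 → (4/3, -457/15)
  seg 5: right by d5 = 13/5 → (59/15, -457/15)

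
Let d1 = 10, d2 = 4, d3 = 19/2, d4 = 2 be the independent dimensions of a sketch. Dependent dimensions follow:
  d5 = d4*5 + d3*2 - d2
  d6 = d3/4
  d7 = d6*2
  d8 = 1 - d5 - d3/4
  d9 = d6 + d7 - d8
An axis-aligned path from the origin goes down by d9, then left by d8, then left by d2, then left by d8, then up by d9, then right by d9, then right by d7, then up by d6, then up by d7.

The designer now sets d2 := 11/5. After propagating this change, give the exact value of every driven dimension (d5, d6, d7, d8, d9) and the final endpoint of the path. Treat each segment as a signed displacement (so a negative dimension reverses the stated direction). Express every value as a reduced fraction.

Apply edit: d2 := 11/5
  d5 = d4*5 + d3*2 - d2 = 134/5
  d6 = d3/4 = 19/8
  d7 = d6*2 = 19/4
  d8 = 1 - d5 - d3/4 = -1127/40
  d9 = d6 + d7 - d8 = 353/10
Walk from origin (0, 0):
  seg 1: down by d9 = 353/10 → (0, -353/10)
  seg 2: left by d8 = -1127/40 → (1127/40, -353/10)
  seg 3: left by d2 = 11/5 → (1039/40, -353/10)
  seg 4: left by d8 = -1127/40 → (1083/20, -353/10)
  seg 5: up by d9 = 353/10 → (1083/20, 0)
  seg 6: right by d9 = 353/10 → (1789/20, 0)
  seg 7: right by d7 = 19/4 → (471/5, 0)
  seg 8: up by d6 = 19/8 → (471/5, 19/8)
  seg 9: up by d7 = 19/4 → (471/5, 57/8)

d5 = 134/5
d6 = 19/8
d7 = 19/4
d8 = -1127/40
d9 = 353/10
endpoint = (471/5, 57/8)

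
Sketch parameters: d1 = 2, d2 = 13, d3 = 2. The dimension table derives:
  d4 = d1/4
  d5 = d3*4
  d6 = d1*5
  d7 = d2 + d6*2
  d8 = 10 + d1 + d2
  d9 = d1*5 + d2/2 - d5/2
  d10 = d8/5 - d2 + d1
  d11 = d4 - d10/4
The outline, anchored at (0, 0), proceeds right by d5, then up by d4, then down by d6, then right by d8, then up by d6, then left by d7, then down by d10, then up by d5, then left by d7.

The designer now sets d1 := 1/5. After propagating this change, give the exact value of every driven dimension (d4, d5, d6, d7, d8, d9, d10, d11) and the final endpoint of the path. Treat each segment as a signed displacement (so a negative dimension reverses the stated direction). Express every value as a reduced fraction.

Apply edit: d1 := 1/5
  d4 = d1/4 = 1/20
  d5 = d3*4 = 8
  d6 = d1*5 = 1
  d7 = d2 + d6*2 = 15
  d8 = 10 + d1 + d2 = 116/5
  d9 = d1*5 + d2/2 - d5/2 = 7/2
  d10 = d8/5 - d2 + d1 = -204/25
  d11 = d4 - d10/4 = 209/100
Walk from origin (0, 0):
  seg 1: right by d5 = 8 → (8, 0)
  seg 2: up by d4 = 1/20 → (8, 1/20)
  seg 3: down by d6 = 1 → (8, -19/20)
  seg 4: right by d8 = 116/5 → (156/5, -19/20)
  seg 5: up by d6 = 1 → (156/5, 1/20)
  seg 6: left by d7 = 15 → (81/5, 1/20)
  seg 7: down by d10 = -204/25 → (81/5, 821/100)
  seg 8: up by d5 = 8 → (81/5, 1621/100)
  seg 9: left by d7 = 15 → (6/5, 1621/100)

d4 = 1/20
d5 = 8
d6 = 1
d7 = 15
d8 = 116/5
d9 = 7/2
d10 = -204/25
d11 = 209/100
endpoint = (6/5, 1621/100)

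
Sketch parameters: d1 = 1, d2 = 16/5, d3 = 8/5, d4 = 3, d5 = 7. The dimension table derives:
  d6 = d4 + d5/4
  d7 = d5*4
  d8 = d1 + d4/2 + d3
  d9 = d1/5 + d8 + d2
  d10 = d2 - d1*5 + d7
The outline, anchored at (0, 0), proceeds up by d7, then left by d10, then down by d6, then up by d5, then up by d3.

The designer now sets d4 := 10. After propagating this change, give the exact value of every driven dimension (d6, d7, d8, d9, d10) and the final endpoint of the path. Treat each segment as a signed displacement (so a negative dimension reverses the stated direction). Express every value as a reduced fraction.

d6 = 47/4
d7 = 28
d8 = 38/5
d9 = 11
d10 = 131/5
endpoint = (-131/5, 497/20)

Apply edit: d4 := 10
  d6 = d4 + d5/4 = 47/4
  d7 = d5*4 = 28
  d8 = d1 + d4/2 + d3 = 38/5
  d9 = d1/5 + d8 + d2 = 11
  d10 = d2 - d1*5 + d7 = 131/5
Walk from origin (0, 0):
  seg 1: up by d7 = 28 → (0, 28)
  seg 2: left by d10 = 131/5 → (-131/5, 28)
  seg 3: down by d6 = 47/4 → (-131/5, 65/4)
  seg 4: up by d5 = 7 → (-131/5, 93/4)
  seg 5: up by d3 = 8/5 → (-131/5, 497/20)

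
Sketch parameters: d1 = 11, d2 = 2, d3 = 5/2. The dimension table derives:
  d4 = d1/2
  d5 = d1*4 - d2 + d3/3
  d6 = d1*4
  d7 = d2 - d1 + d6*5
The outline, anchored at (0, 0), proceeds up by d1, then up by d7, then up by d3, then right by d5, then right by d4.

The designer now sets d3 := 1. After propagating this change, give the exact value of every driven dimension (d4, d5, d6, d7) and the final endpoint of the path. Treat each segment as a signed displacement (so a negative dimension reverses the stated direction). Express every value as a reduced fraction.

Apply edit: d3 := 1
  d4 = d1/2 = 11/2
  d5 = d1*4 - d2 + d3/3 = 127/3
  d6 = d1*4 = 44
  d7 = d2 - d1 + d6*5 = 211
Walk from origin (0, 0):
  seg 1: up by d1 = 11 → (0, 11)
  seg 2: up by d7 = 211 → (0, 222)
  seg 3: up by d3 = 1 → (0, 223)
  seg 4: right by d5 = 127/3 → (127/3, 223)
  seg 5: right by d4 = 11/2 → (287/6, 223)

d4 = 11/2
d5 = 127/3
d6 = 44
d7 = 211
endpoint = (287/6, 223)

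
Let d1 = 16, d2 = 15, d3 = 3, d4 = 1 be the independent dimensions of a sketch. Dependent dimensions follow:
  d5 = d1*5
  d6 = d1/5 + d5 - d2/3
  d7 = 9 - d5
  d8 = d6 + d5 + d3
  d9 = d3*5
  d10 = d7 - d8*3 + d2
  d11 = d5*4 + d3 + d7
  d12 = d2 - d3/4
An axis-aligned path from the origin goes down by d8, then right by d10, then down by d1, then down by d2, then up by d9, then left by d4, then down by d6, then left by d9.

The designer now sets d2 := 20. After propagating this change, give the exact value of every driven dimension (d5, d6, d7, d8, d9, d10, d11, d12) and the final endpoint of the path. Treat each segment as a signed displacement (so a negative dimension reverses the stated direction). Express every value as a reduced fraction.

d5 = 80
d6 = 1148/15
d7 = -71
d8 = 2393/15
d9 = 15
d10 = -2648/5
d11 = 252
d12 = 77/4
endpoint = (-2728/5, -3856/15)

Apply edit: d2 := 20
  d5 = d1*5 = 80
  d6 = d1/5 + d5 - d2/3 = 1148/15
  d7 = 9 - d5 = -71
  d8 = d6 + d5 + d3 = 2393/15
  d9 = d3*5 = 15
  d10 = d7 - d8*3 + d2 = -2648/5
  d11 = d5*4 + d3 + d7 = 252
  d12 = d2 - d3/4 = 77/4
Walk from origin (0, 0):
  seg 1: down by d8 = 2393/15 → (0, -2393/15)
  seg 2: right by d10 = -2648/5 → (-2648/5, -2393/15)
  seg 3: down by d1 = 16 → (-2648/5, -2633/15)
  seg 4: down by d2 = 20 → (-2648/5, -2933/15)
  seg 5: up by d9 = 15 → (-2648/5, -2708/15)
  seg 6: left by d4 = 1 → (-2653/5, -2708/15)
  seg 7: down by d6 = 1148/15 → (-2653/5, -3856/15)
  seg 8: left by d9 = 15 → (-2728/5, -3856/15)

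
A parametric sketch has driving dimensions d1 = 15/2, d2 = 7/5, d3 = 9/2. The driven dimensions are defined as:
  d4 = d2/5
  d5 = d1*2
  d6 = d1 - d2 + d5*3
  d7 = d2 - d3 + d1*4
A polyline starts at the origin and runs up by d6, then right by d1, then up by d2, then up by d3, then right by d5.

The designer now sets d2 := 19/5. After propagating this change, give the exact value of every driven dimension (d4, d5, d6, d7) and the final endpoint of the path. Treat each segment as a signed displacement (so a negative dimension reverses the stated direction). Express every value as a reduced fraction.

Apply edit: d2 := 19/5
  d4 = d2/5 = 19/25
  d5 = d1*2 = 15
  d6 = d1 - d2 + d5*3 = 487/10
  d7 = d2 - d3 + d1*4 = 293/10
Walk from origin (0, 0):
  seg 1: up by d6 = 487/10 → (0, 487/10)
  seg 2: right by d1 = 15/2 → (15/2, 487/10)
  seg 3: up by d2 = 19/5 → (15/2, 105/2)
  seg 4: up by d3 = 9/2 → (15/2, 57)
  seg 5: right by d5 = 15 → (45/2, 57)

d4 = 19/25
d5 = 15
d6 = 487/10
d7 = 293/10
endpoint = (45/2, 57)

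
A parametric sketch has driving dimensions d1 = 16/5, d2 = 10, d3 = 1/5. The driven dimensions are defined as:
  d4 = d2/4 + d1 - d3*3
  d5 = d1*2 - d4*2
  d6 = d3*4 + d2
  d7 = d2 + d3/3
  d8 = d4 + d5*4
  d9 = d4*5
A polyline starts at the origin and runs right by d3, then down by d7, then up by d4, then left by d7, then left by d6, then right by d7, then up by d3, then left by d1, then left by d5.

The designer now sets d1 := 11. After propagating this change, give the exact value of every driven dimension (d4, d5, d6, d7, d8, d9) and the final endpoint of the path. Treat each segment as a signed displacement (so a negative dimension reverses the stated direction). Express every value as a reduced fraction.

d4 = 129/10
d5 = -19/5
d6 = 54/5
d7 = 151/15
d8 = -23/10
d9 = 129/2
endpoint = (-89/5, 91/30)

Apply edit: d1 := 11
  d4 = d2/4 + d1 - d3*3 = 129/10
  d5 = d1*2 - d4*2 = -19/5
  d6 = d3*4 + d2 = 54/5
  d7 = d2 + d3/3 = 151/15
  d8 = d4 + d5*4 = -23/10
  d9 = d4*5 = 129/2
Walk from origin (0, 0):
  seg 1: right by d3 = 1/5 → (1/5, 0)
  seg 2: down by d7 = 151/15 → (1/5, -151/15)
  seg 3: up by d4 = 129/10 → (1/5, 17/6)
  seg 4: left by d7 = 151/15 → (-148/15, 17/6)
  seg 5: left by d6 = 54/5 → (-62/3, 17/6)
  seg 6: right by d7 = 151/15 → (-53/5, 17/6)
  seg 7: up by d3 = 1/5 → (-53/5, 91/30)
  seg 8: left by d1 = 11 → (-108/5, 91/30)
  seg 9: left by d5 = -19/5 → (-89/5, 91/30)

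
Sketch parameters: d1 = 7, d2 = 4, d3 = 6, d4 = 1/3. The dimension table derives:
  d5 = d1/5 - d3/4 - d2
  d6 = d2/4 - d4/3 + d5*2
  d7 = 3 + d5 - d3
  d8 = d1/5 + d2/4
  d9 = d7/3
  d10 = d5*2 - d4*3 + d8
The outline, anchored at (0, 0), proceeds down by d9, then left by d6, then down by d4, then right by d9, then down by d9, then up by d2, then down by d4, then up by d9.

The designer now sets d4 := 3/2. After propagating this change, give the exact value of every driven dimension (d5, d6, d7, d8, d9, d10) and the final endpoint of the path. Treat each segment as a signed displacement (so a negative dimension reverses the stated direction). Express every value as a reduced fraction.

d5 = -41/10
d6 = -77/10
d7 = -71/10
d8 = 12/5
d9 = -71/30
d10 = -103/10
endpoint = (16/3, 101/30)

Apply edit: d4 := 3/2
  d5 = d1/5 - d3/4 - d2 = -41/10
  d6 = d2/4 - d4/3 + d5*2 = -77/10
  d7 = 3 + d5 - d3 = -71/10
  d8 = d1/5 + d2/4 = 12/5
  d9 = d7/3 = -71/30
  d10 = d5*2 - d4*3 + d8 = -103/10
Walk from origin (0, 0):
  seg 1: down by d9 = -71/30 → (0, 71/30)
  seg 2: left by d6 = -77/10 → (77/10, 71/30)
  seg 3: down by d4 = 3/2 → (77/10, 13/15)
  seg 4: right by d9 = -71/30 → (16/3, 13/15)
  seg 5: down by d9 = -71/30 → (16/3, 97/30)
  seg 6: up by d2 = 4 → (16/3, 217/30)
  seg 7: down by d4 = 3/2 → (16/3, 86/15)
  seg 8: up by d9 = -71/30 → (16/3, 101/30)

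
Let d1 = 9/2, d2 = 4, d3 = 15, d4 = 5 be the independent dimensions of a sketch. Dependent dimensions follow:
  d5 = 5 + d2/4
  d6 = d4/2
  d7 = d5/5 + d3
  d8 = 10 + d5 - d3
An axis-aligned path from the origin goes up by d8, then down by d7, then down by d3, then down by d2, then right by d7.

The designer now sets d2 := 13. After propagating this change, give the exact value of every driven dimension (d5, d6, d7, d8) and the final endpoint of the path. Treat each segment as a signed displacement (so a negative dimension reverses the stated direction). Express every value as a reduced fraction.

d5 = 33/4
d6 = 5/2
d7 = 333/20
d8 = 13/4
endpoint = (333/20, -207/5)

Apply edit: d2 := 13
  d5 = 5 + d2/4 = 33/4
  d6 = d4/2 = 5/2
  d7 = d5/5 + d3 = 333/20
  d8 = 10 + d5 - d3 = 13/4
Walk from origin (0, 0):
  seg 1: up by d8 = 13/4 → (0, 13/4)
  seg 2: down by d7 = 333/20 → (0, -67/5)
  seg 3: down by d3 = 15 → (0, -142/5)
  seg 4: down by d2 = 13 → (0, -207/5)
  seg 5: right by d7 = 333/20 → (333/20, -207/5)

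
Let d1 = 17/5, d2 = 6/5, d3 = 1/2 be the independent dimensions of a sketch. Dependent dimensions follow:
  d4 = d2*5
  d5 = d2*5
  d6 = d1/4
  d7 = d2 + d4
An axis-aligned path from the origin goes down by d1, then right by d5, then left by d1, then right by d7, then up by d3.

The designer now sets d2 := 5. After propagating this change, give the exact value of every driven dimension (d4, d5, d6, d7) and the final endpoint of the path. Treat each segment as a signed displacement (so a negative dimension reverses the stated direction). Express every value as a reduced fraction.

d4 = 25
d5 = 25
d6 = 17/20
d7 = 30
endpoint = (258/5, -29/10)

Apply edit: d2 := 5
  d4 = d2*5 = 25
  d5 = d2*5 = 25
  d6 = d1/4 = 17/20
  d7 = d2 + d4 = 30
Walk from origin (0, 0):
  seg 1: down by d1 = 17/5 → (0, -17/5)
  seg 2: right by d5 = 25 → (25, -17/5)
  seg 3: left by d1 = 17/5 → (108/5, -17/5)
  seg 4: right by d7 = 30 → (258/5, -17/5)
  seg 5: up by d3 = 1/2 → (258/5, -29/10)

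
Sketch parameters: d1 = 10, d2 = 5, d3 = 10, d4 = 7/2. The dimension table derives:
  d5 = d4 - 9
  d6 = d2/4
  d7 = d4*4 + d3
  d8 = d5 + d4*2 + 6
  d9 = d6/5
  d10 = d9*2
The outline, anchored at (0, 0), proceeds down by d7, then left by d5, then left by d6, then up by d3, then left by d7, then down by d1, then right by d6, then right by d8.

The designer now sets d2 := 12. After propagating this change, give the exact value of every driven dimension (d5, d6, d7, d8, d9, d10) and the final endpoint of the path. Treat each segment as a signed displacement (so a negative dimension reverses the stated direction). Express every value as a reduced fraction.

d5 = -11/2
d6 = 3
d7 = 24
d8 = 15/2
d9 = 3/5
d10 = 6/5
endpoint = (-11, -24)

Apply edit: d2 := 12
  d5 = d4 - 9 = -11/2
  d6 = d2/4 = 3
  d7 = d4*4 + d3 = 24
  d8 = d5 + d4*2 + 6 = 15/2
  d9 = d6/5 = 3/5
  d10 = d9*2 = 6/5
Walk from origin (0, 0):
  seg 1: down by d7 = 24 → (0, -24)
  seg 2: left by d5 = -11/2 → (11/2, -24)
  seg 3: left by d6 = 3 → (5/2, -24)
  seg 4: up by d3 = 10 → (5/2, -14)
  seg 5: left by d7 = 24 → (-43/2, -14)
  seg 6: down by d1 = 10 → (-43/2, -24)
  seg 7: right by d6 = 3 → (-37/2, -24)
  seg 8: right by d8 = 15/2 → (-11, -24)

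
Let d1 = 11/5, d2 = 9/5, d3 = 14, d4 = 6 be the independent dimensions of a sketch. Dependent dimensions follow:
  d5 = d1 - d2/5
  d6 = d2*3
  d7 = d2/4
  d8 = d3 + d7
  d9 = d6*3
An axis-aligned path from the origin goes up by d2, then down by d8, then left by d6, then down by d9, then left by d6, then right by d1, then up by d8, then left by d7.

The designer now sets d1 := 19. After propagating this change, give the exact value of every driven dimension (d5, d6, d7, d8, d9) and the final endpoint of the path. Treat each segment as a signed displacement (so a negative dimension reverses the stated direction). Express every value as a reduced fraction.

d5 = 466/25
d6 = 27/5
d7 = 9/20
d8 = 289/20
d9 = 81/5
endpoint = (31/4, -72/5)

Apply edit: d1 := 19
  d5 = d1 - d2/5 = 466/25
  d6 = d2*3 = 27/5
  d7 = d2/4 = 9/20
  d8 = d3 + d7 = 289/20
  d9 = d6*3 = 81/5
Walk from origin (0, 0):
  seg 1: up by d2 = 9/5 → (0, 9/5)
  seg 2: down by d8 = 289/20 → (0, -253/20)
  seg 3: left by d6 = 27/5 → (-27/5, -253/20)
  seg 4: down by d9 = 81/5 → (-27/5, -577/20)
  seg 5: left by d6 = 27/5 → (-54/5, -577/20)
  seg 6: right by d1 = 19 → (41/5, -577/20)
  seg 7: up by d8 = 289/20 → (41/5, -72/5)
  seg 8: left by d7 = 9/20 → (31/4, -72/5)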